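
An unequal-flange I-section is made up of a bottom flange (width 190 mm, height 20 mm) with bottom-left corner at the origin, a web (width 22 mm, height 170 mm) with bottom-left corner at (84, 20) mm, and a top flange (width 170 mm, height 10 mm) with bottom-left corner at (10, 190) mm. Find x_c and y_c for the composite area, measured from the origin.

x_c = 95.00 mm, y_c = 82.49 mm

Part | A | x̄ᵢ | ȳᵢ | A·x̄ᵢ | A·ȳᵢ
bottom flange | 3800.00 | 95.00 | 10.00 | 361000.00 | 38000.00
web | 3740.00 | 95.00 | 105.00 | 355300.00 | 392700.00
top flange | 1700.00 | 95.00 | 195.00 | 161500.00 | 331500.00
Σ | 9240.00 |  |  | 877800.00 | 762200.00
x_c = 877800.00 / 9240.00 = 95.00 mm
y_c = 762200.00 / 9240.00 = 82.49 mm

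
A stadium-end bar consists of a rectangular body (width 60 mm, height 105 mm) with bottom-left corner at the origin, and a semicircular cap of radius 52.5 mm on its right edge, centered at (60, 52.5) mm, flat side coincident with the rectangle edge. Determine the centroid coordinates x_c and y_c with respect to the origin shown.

x_c = 51.29 mm, y_c = 52.50 mm

rectangular body: A = 60 × 105 = 6300.00, centroid at (30.00, 52.50).
semicircular end: A = ½π·52.5² = 4329.51, centroid at (82.28, 52.50).
ΣA = 10629.51 mm², ΣAx_c = 545239.19 mm³, ΣAy_c = 558049.14 mm³.
x_c = 545239.19/10629.51 = 51.29 mm; y_c = 558049.14/10629.51 = 52.50 mm.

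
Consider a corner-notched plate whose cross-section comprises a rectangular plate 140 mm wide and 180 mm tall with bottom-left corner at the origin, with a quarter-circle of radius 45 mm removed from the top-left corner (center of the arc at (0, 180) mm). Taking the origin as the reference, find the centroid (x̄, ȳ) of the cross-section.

plate: A = 140 × 180 = 25200.00, centroid at (70.00, 90.00).
removed quarter-circle: A = −¼π·45² = -1590.43, centroid at (19.10, 160.90).
ΣA = 23609.57 mm²
ΣAx̄ = (25200.00)(70.00) + (-1590.43)(19.10) = 1733625.00 mm³
ΣAȳ = (25200.00)(90.00) + (-1590.43)(160.90) = 2012097.37 mm³
x̄ = 1733625.00 / 23609.57 = 73.43 mm
ȳ = 2012097.37 / 23609.57 = 85.22 mm

x̄ = 73.43 mm, ȳ = 85.22 mm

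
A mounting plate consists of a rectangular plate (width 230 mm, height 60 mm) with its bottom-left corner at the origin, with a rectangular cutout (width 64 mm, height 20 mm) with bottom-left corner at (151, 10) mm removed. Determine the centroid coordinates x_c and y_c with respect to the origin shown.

x_c = 108.05 mm, y_c = 31.02 mm

plate: A = 230 × 60 = 13800.00, centroid at (115.00, 30.00).
hole: A = −(64 × 20) = -1280.00, centroid at (183.00, 20.00).
ΣA = 12520.00 mm², ΣAx_c = 1352760.00 mm³, ΣAy_c = 388400.00 mm³.
x_c = 1352760.00/12520.00 = 108.05 mm; y_c = 388400.00/12520.00 = 31.02 mm.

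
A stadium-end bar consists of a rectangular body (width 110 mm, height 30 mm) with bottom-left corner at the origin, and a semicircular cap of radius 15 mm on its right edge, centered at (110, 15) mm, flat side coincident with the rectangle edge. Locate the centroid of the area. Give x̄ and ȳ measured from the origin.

rectangular body: A = 110 × 30 = 3300.00, centroid at (55.00, 15.00).
semicircular end: A = ½π·15² = 353.43, centroid at (116.37, 15.00).
ΣA = 3653.43 mm²
ΣAx̄ = (3300.00)(55.00) + (353.43)(116.37) = 222627.21 mm³
ΣAȳ = (3300.00)(15.00) + (353.43)(15.00) = 54801.44 mm³
x̄ = 222627.21 / 3653.43 = 60.94 mm
ȳ = 54801.44 / 3653.43 = 15.00 mm

x̄ = 60.94 mm, ȳ = 15.00 mm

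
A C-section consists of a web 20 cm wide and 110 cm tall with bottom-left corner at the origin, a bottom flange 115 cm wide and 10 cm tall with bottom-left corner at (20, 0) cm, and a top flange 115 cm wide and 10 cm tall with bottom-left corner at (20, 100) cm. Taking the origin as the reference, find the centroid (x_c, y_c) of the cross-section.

x_c = 44.50 cm, y_c = 55.00 cm

web: A = 20 × 110 = 2200.00, centroid at (10.00, 55.00).
bottom flange: A = 115 × 10 = 1150.00, centroid at (77.50, 5.00).
top flange: A = 115 × 10 = 1150.00, centroid at (77.50, 105.00).
ΣA = 4500.00 cm²
ΣAx_c = (2200.00)(10.00) + (1150.00)(77.50) + (1150.00)(77.50) = 200250.00 cm³
ΣAy_c = (2200.00)(55.00) + (1150.00)(5.00) + (1150.00)(105.00) = 247500.00 cm³
x_c = 200250.00 / 4500.00 = 44.50 cm
y_c = 247500.00 / 4500.00 = 55.00 cm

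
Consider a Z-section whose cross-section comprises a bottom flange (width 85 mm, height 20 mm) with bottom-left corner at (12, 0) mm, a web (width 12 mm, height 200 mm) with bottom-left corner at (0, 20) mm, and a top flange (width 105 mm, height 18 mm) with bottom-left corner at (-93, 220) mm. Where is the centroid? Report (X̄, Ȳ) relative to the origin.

X̄ = 5.09 mm, Ȳ = 123.17 mm

bottom flange: A = 85 × 20 = 1700.00, centroid at (54.50, 10.00).
web: A = 12 × 200 = 2400.00, centroid at (6.00, 120.00).
top flange: A = 105 × 18 = 1890.00, centroid at (-40.50, 229.00).
ΣA = 5990.00 mm²
ΣAX̄ = (1700.00)(54.50) + (2400.00)(6.00) + (1890.00)(-40.50) = 30505.00 mm³
ΣAȲ = (1700.00)(10.00) + (2400.00)(120.00) + (1890.00)(229.00) = 737810.00 mm³
X̄ = 30505.00 / 5990.00 = 5.09 mm
Ȳ = 737810.00 / 5990.00 = 123.17 mm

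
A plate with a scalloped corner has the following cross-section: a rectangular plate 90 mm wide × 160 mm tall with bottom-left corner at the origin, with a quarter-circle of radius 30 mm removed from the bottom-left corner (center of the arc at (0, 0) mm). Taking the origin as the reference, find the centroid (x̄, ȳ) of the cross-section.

plate: A = 90 × 160 = 14400.00, centroid at (45.00, 80.00).
removed quarter-circle: A = −¼π·30² = -706.86, centroid at (12.73, 12.73).
ΣA = 13693.14 mm², ΣAx̄ = 639000.00 mm³, ΣAȳ = 1143000.00 mm³.
x̄ = 639000.00/13693.14 = 46.67 mm; ȳ = 1143000.00/13693.14 = 83.47 mm.

x̄ = 46.67 mm, ȳ = 83.47 mm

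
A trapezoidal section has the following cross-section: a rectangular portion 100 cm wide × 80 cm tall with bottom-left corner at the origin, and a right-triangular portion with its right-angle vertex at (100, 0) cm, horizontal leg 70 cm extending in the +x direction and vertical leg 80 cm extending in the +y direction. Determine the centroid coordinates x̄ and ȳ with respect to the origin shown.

x̄ = 69.01 cm, ȳ = 36.54 cm

rectangular portion: A = 100 × 80 = 8000.00, centroid at (50.00, 40.00).
triangular portion: A = ½·70·80 = 2800.00, centroid at (123.33, 26.67).
ΣA = 10800.00 cm²
ΣAx̄ = (8000.00)(50.00) + (2800.00)(123.33) = 745333.33 cm³
ΣAȳ = (8000.00)(40.00) + (2800.00)(26.67) = 394666.67 cm³
x̄ = 745333.33 / 10800.00 = 69.01 cm
ȳ = 394666.67 / 10800.00 = 36.54 cm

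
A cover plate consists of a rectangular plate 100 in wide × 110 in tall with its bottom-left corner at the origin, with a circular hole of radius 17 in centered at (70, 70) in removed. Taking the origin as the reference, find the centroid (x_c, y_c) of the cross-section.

plate: A = 100 × 110 = 11000.00, centroid at (50.00, 55.00).
hole: A = −π·17² = -907.92, centroid at (70.00, 70.00).
ΣA = 10092.08 in²
ΣAx_c = (11000.00)(50.00) + (-907.92)(70.00) = 486445.58 in³
ΣAy_c = (11000.00)(55.00) + (-907.92)(70.00) = 541445.58 in³
x_c = 486445.58 / 10092.08 = 48.20 in
y_c = 541445.58 / 10092.08 = 53.65 in

x_c = 48.20 in, y_c = 53.65 in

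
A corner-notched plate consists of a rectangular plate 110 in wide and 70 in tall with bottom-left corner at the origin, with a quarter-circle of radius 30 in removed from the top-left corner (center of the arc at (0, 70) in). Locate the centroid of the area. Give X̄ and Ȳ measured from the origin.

plate: A = 110 × 70 = 7700.00, centroid at (55.00, 35.00).
removed quarter-circle: A = −¼π·30² = -706.86, centroid at (12.73, 57.27).
ΣA = 6993.14 in²
ΣAX̄ = (7700.00)(55.00) + (-706.86)(12.73) = 414500.00 in³
ΣAȲ = (7700.00)(35.00) + (-706.86)(57.27) = 229019.92 in³
X̄ = 414500.00 / 6993.14 = 59.27 in
Ȳ = 229019.92 / 6993.14 = 32.75 in

X̄ = 59.27 in, Ȳ = 32.75 in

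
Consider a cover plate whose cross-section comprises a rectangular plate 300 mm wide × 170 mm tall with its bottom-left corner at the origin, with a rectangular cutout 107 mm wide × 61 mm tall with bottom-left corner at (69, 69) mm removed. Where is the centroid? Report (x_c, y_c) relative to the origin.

x_c = 154.04 mm, y_c = 82.87 mm

plate: A = 300 × 170 = 51000.00, centroid at (150.00, 85.00).
hole: A = −(107 × 61) = -6527.00, centroid at (122.50, 99.50).
ΣA = 44473.00 mm², ΣAx_c = 6850442.50 mm³, ΣAy_c = 3685563.50 mm³.
x_c = 6850442.50/44473.00 = 154.04 mm; y_c = 3685563.50/44473.00 = 82.87 mm.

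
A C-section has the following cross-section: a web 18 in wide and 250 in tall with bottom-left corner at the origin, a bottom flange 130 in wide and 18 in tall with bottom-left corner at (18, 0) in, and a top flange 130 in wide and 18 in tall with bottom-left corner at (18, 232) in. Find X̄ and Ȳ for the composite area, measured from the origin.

Part | A | x̄ᵢ | ȳᵢ | A·x̄ᵢ | A·ȳᵢ
web | 4500.00 | 9.00 | 125.00 | 40500.00 | 562500.00
bottom flange | 2340.00 | 83.00 | 9.00 | 194220.00 | 21060.00
top flange | 2340.00 | 83.00 | 241.00 | 194220.00 | 563940.00
Σ | 9180.00 |  |  | 428940.00 | 1147500.00
X̄ = 428940.00 / 9180.00 = 46.73 in
Ȳ = 1147500.00 / 9180.00 = 125.00 in

X̄ = 46.73 in, Ȳ = 125.00 in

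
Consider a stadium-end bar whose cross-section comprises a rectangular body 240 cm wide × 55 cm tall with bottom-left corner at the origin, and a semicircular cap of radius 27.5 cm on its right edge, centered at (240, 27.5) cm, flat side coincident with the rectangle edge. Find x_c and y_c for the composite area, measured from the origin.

rectangular body: A = 240 × 55 = 13200.00, centroid at (120.00, 27.50).
semicircular end: A = ½π·27.5² = 1187.91, centroid at (251.67, 27.50).
ΣA = 14387.91 cm², ΣAx_c = 1882964.12 cm³, ΣAy_c = 395667.65 cm³.
x_c = 1882964.12/14387.91 = 130.87 cm; y_c = 395667.65/14387.91 = 27.50 cm.

x_c = 130.87 cm, y_c = 27.50 cm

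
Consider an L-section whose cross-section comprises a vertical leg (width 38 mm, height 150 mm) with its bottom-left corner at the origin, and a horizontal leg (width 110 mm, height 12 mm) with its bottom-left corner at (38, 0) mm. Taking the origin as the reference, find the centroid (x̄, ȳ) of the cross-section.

x̄ = 32.91 mm, ȳ = 62.03 mm

Part | A | x̄ᵢ | ȳᵢ | A·x̄ᵢ | A·ȳᵢ
vertical leg | 5700.00 | 19.00 | 75.00 | 108300.00 | 427500.00
horizontal leg | 1320.00 | 93.00 | 6.00 | 122760.00 | 7920.00
Σ | 7020.00 |  |  | 231060.00 | 435420.00
x̄ = 231060.00 / 7020.00 = 32.91 mm
ȳ = 435420.00 / 7020.00 = 62.03 mm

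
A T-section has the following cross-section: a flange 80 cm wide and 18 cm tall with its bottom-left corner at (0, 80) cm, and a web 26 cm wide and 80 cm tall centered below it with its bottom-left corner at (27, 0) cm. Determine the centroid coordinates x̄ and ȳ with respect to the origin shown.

Part | A | x̄ᵢ | ȳᵢ | A·x̄ᵢ | A·ȳᵢ
web | 2080.00 | 40.00 | 40.00 | 83200.00 | 83200.00
flange | 1440.00 | 40.00 | 89.00 | 57600.00 | 128160.00
Σ | 3520.00 |  |  | 140800.00 | 211360.00
x̄ = 140800.00 / 3520.00 = 40.00 cm
ȳ = 211360.00 / 3520.00 = 60.05 cm

x̄ = 40.00 cm, ȳ = 60.05 cm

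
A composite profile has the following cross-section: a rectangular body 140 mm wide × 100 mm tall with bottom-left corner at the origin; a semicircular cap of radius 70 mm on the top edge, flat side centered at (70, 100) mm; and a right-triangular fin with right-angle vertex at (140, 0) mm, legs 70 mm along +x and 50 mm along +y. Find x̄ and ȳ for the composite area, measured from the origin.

rectangular body: A = 140 × 100 = 14000.00, centroid at (70.00, 50.00).
semicircular top: A = ½π·70² = 7696.90, centroid at (70.00, 129.71).
triangular fin: A = ½·70·50 = 1750.00, centroid at (163.33, 16.67).
ΣA = 23446.90 mm²
ΣAx̄ = (14000.00)(70.00) + (7696.90)(70.00) + (1750.00)(163.33) = 1804616.47 mm³
ΣAȳ = (14000.00)(50.00) + (7696.90)(129.71) + (1750.00)(16.67) = 1727523.53 mm³
x̄ = 1804616.47 / 23446.90 = 76.97 mm
ȳ = 1727523.53 / 23446.90 = 73.68 mm

x̄ = 76.97 mm, ȳ = 73.68 mm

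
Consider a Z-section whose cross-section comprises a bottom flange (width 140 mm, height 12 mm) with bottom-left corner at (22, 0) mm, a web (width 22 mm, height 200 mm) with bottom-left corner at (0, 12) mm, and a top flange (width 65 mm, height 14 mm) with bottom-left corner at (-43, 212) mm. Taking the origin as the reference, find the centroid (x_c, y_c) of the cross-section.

bottom flange: A = 140 × 12 = 1680.00, centroid at (92.00, 6.00).
web: A = 22 × 200 = 4400.00, centroid at (11.00, 112.00).
top flange: A = 65 × 14 = 910.00, centroid at (-10.50, 219.00).
ΣA = 6990.00 mm²
ΣAx_c = (1680.00)(92.00) + (4400.00)(11.00) + (910.00)(-10.50) = 193405.00 mm³
ΣAy_c = (1680.00)(6.00) + (4400.00)(112.00) + (910.00)(219.00) = 702170.00 mm³
x_c = 193405.00 / 6990.00 = 27.67 mm
y_c = 702170.00 / 6990.00 = 100.45 mm

x_c = 27.67 mm, y_c = 100.45 mm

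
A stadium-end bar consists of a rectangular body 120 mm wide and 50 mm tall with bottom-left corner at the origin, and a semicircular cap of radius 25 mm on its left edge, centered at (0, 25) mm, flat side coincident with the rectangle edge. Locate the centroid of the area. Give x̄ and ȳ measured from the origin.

x̄ = 50.07 mm, ȳ = 25.00 mm

rectangular body: A = 120 × 50 = 6000.00, centroid at (60.00, 25.00).
semicircular end: A = ½π·25² = 981.75, centroid at (-10.61, 25.00).
ΣA = 6981.75 mm², ΣAx̄ = 349583.33 mm³, ΣAȳ = 174543.69 mm³.
x̄ = 349583.33/6981.75 = 50.07 mm; ȳ = 174543.69/6981.75 = 25.00 mm.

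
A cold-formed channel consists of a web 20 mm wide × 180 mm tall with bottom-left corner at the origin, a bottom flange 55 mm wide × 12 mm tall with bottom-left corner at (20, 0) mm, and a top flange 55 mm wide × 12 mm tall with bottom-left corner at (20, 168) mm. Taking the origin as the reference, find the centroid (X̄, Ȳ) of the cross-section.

X̄ = 20.06 mm, Ȳ = 90.00 mm

Part | A | x̄ᵢ | ȳᵢ | A·x̄ᵢ | A·ȳᵢ
web | 3600.00 | 10.00 | 90.00 | 36000.00 | 324000.00
bottom flange | 660.00 | 47.50 | 6.00 | 31350.00 | 3960.00
top flange | 660.00 | 47.50 | 174.00 | 31350.00 | 114840.00
Σ | 4920.00 |  |  | 98700.00 | 442800.00
X̄ = 98700.00 / 4920.00 = 20.06 mm
Ȳ = 442800.00 / 4920.00 = 90.00 mm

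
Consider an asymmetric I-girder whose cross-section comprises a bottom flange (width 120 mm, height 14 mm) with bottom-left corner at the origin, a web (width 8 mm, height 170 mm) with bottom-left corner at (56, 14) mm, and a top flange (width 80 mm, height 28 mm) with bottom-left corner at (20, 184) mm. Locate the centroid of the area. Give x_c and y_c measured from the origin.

x_c = 60.00 mm, y_c = 111.73 mm

bottom flange: A = 120 × 14 = 1680.00, centroid at (60.00, 7.00).
web: A = 8 × 170 = 1360.00, centroid at (60.00, 99.00).
top flange: A = 80 × 28 = 2240.00, centroid at (60.00, 198.00).
ΣA = 5280.00 mm²
ΣAx_c = (1680.00)(60.00) + (1360.00)(60.00) + (2240.00)(60.00) = 316800.00 mm³
ΣAy_c = (1680.00)(7.00) + (1360.00)(99.00) + (2240.00)(198.00) = 589920.00 mm³
x_c = 316800.00 / 5280.00 = 60.00 mm
y_c = 589920.00 / 5280.00 = 111.73 mm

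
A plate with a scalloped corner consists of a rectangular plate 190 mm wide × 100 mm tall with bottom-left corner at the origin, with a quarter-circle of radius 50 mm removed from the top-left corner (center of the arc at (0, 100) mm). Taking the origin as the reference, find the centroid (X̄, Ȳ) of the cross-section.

X̄ = 103.50 mm, Ȳ = 46.68 mm

Part | A | x̄ᵢ | ȳᵢ | A·x̄ᵢ | A·ȳᵢ
plate | 19000.00 | 95.00 | 50.00 | 1805000.00 | 950000.00
removed quarter-circle | -1963.50 | 21.22 | 78.78 | -41666.67 | -154682.87
Σ | 17036.50 |  |  | 1763333.33 | 795317.13
X̄ = 1763333.33 / 17036.50 = 103.50 mm
Ȳ = 795317.13 / 17036.50 = 46.68 mm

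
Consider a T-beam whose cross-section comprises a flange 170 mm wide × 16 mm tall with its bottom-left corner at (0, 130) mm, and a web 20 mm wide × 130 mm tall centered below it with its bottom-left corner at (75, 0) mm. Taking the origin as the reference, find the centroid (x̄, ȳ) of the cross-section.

Part | A | x̄ᵢ | ȳᵢ | A·x̄ᵢ | A·ȳᵢ
web | 2600.00 | 85.00 | 65.00 | 221000.00 | 169000.00
flange | 2720.00 | 85.00 | 138.00 | 231200.00 | 375360.00
Σ | 5320.00 |  |  | 452200.00 | 544360.00
x̄ = 452200.00 / 5320.00 = 85.00 mm
ȳ = 544360.00 / 5320.00 = 102.32 mm

x̄ = 85.00 mm, ȳ = 102.32 mm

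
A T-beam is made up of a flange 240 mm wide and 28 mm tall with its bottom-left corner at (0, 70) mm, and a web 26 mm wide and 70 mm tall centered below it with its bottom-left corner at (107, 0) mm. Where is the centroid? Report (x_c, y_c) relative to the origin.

x_c = 120.00 mm, y_c = 73.56 mm

Part | A | x̄ᵢ | ȳᵢ | A·x̄ᵢ | A·ȳᵢ
web | 1820.00 | 120.00 | 35.00 | 218400.00 | 63700.00
flange | 6720.00 | 120.00 | 84.00 | 806400.00 | 564480.00
Σ | 8540.00 |  |  | 1024800.00 | 628180.00
x_c = 1024800.00 / 8540.00 = 120.00 mm
y_c = 628180.00 / 8540.00 = 73.56 mm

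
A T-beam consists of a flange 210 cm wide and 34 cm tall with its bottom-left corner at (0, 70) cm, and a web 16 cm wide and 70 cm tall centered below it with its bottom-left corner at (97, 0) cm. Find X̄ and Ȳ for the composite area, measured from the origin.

Part | A | x̄ᵢ | ȳᵢ | A·x̄ᵢ | A·ȳᵢ
web | 1120.00 | 105.00 | 35.00 | 117600.00 | 39200.00
flange | 7140.00 | 105.00 | 87.00 | 749700.00 | 621180.00
Σ | 8260.00 |  |  | 867300.00 | 660380.00
X̄ = 867300.00 / 8260.00 = 105.00 cm
Ȳ = 660380.00 / 8260.00 = 79.95 cm

X̄ = 105.00 cm, Ȳ = 79.95 cm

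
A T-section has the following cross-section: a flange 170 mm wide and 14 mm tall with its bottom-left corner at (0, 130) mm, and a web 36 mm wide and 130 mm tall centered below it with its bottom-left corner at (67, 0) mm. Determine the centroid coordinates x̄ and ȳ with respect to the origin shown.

Part | A | x̄ᵢ | ȳᵢ | A·x̄ᵢ | A·ȳᵢ
web | 4680.00 | 85.00 | 65.00 | 397800.00 | 304200.00
flange | 2380.00 | 85.00 | 137.00 | 202300.00 | 326060.00
Σ | 7060.00 |  |  | 600100.00 | 630260.00
x̄ = 600100.00 / 7060.00 = 85.00 mm
ȳ = 630260.00 / 7060.00 = 89.27 mm

x̄ = 85.00 mm, ȳ = 89.27 mm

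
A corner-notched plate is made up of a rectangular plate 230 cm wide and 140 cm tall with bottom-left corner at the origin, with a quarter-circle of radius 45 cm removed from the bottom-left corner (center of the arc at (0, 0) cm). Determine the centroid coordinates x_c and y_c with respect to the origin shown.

x_c = 119.98 cm, y_c = 72.64 cm

plate: A = 230 × 140 = 32200.00, centroid at (115.00, 70.00).
removed quarter-circle: A = −¼π·45² = -1590.43, centroid at (19.10, 19.10).
ΣA = 30609.57 cm²
ΣAx_c = (32200.00)(115.00) + (-1590.43)(19.10) = 3672625.00 cm³
ΣAy_c = (32200.00)(70.00) + (-1590.43)(19.10) = 2223625.00 cm³
x_c = 3672625.00 / 30609.57 = 119.98 cm
y_c = 2223625.00 / 30609.57 = 72.64 cm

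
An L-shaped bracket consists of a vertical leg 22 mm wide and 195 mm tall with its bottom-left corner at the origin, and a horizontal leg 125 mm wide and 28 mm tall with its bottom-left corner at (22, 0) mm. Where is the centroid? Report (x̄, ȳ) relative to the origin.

x̄ = 44.02 mm, ȳ = 59.98 mm

Part | A | x̄ᵢ | ȳᵢ | A·x̄ᵢ | A·ȳᵢ
vertical leg | 4290.00 | 11.00 | 97.50 | 47190.00 | 418275.00
horizontal leg | 3500.00 | 84.50 | 14.00 | 295750.00 | 49000.00
Σ | 7790.00 |  |  | 342940.00 | 467275.00
x̄ = 342940.00 / 7790.00 = 44.02 mm
ȳ = 467275.00 / 7790.00 = 59.98 mm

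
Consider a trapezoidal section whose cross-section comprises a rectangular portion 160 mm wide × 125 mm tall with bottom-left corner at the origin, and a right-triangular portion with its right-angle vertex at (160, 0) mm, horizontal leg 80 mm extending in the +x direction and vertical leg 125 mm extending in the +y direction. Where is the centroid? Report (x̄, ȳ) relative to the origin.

Part | A | x̄ᵢ | ȳᵢ | A·x̄ᵢ | A·ȳᵢ
rectangular portion | 20000.00 | 80.00 | 62.50 | 1600000.00 | 1250000.00
triangular portion | 5000.00 | 186.67 | 41.67 | 933333.33 | 208333.33
Σ | 25000.00 |  |  | 2533333.33 | 1458333.33
x̄ = 2533333.33 / 25000.00 = 101.33 mm
ȳ = 1458333.33 / 25000.00 = 58.33 mm

x̄ = 101.33 mm, ȳ = 58.33 mm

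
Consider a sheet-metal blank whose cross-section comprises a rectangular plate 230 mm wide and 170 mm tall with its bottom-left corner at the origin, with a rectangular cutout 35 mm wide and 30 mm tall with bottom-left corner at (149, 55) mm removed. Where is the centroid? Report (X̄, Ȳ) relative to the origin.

plate: A = 230 × 170 = 39100.00, centroid at (115.00, 85.00).
hole: A = −(35 × 30) = -1050.00, centroid at (166.50, 70.00).
ΣA = 38050.00 mm², ΣAX̄ = 4321675.00 mm³, ΣAȲ = 3250000.00 mm³.
X̄ = 4321675.00/38050.00 = 113.58 mm; Ȳ = 3250000.00/38050.00 = 85.41 mm.

X̄ = 113.58 mm, Ȳ = 85.41 mm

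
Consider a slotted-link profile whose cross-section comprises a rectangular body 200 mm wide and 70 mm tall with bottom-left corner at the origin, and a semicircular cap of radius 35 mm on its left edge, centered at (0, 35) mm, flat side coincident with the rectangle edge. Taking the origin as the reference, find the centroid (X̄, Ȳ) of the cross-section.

X̄ = 86.12 mm, Ȳ = 35.00 mm

Part | A | x̄ᵢ | ȳᵢ | A·x̄ᵢ | A·ȳᵢ
rectangular body | 14000.00 | 100.00 | 35.00 | 1400000.00 | 490000.00
semicircular end | 1924.23 | -14.85 | 35.00 | -28583.33 | 67347.89
Σ | 15924.23 |  |  | 1371416.67 | 557347.89
X̄ = 1371416.67 / 15924.23 = 86.12 mm
Ȳ = 557347.89 / 15924.23 = 35.00 mm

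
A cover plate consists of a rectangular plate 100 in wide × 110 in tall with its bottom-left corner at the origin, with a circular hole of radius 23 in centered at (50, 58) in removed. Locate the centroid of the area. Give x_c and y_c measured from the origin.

plate: A = 100 × 110 = 11000.00, centroid at (50.00, 55.00).
hole: A = −π·23² = -1661.90, centroid at (50.00, 58.00).
ΣA = 9338.10 in²
ΣAx_c = (11000.00)(50.00) + (-1661.90)(50.00) = 466904.87 in³
ΣAy_c = (11000.00)(55.00) + (-1661.90)(58.00) = 508609.65 in³
x_c = 466904.87 / 9338.10 = 50.00 in
y_c = 508609.65 / 9338.10 = 54.47 in

x_c = 50.00 in, y_c = 54.47 in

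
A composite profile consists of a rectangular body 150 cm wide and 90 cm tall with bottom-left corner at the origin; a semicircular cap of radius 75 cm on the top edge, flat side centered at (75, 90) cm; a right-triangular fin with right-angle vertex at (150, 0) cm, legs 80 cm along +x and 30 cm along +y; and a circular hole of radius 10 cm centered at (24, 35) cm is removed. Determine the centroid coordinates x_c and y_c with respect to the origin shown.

rectangular body: A = 150 × 90 = 13500.00, centroid at (75.00, 45.00).
semicircular top: A = ½π·75² = 8835.73, centroid at (75.00, 121.83).
triangular fin: A = ½·80·30 = 1200.00, centroid at (176.67, 10.00).
hole: A = −π·10² = -314.16, centroid at (24.00, 35.00).
ΣA = 23221.57 cm², ΣAx_c = 1879639.88 cm³, ΣAy_c = 1684970.07 cm³.
x_c = 1879639.88/23221.57 = 80.94 cm; y_c = 1684970.07/23221.57 = 72.56 cm.

x_c = 80.94 cm, y_c = 72.56 cm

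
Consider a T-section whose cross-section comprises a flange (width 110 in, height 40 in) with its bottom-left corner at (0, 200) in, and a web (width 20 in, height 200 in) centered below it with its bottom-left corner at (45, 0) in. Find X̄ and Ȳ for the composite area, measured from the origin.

X̄ = 55.00 in, Ȳ = 162.86 in

Part | A | x̄ᵢ | ȳᵢ | A·x̄ᵢ | A·ȳᵢ
web | 4000.00 | 55.00 | 100.00 | 220000.00 | 400000.00
flange | 4400.00 | 55.00 | 220.00 | 242000.00 | 968000.00
Σ | 8400.00 |  |  | 462000.00 | 1368000.00
X̄ = 462000.00 / 8400.00 = 55.00 in
Ȳ = 1368000.00 / 8400.00 = 162.86 in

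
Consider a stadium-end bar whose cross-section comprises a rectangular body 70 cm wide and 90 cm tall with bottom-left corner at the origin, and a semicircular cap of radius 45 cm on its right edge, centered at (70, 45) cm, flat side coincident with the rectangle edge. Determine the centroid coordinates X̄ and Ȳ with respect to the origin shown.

rectangular body: A = 70 × 90 = 6300.00, centroid at (35.00, 45.00).
semicircular end: A = ½π·45² = 3180.86, centroid at (89.10, 45.00).
ΣA = 9480.86 cm²
ΣAX̄ = (6300.00)(35.00) + (3180.86)(89.10) = 503910.38 cm³
ΣAȲ = (6300.00)(45.00) + (3180.86)(45.00) = 426638.82 cm³
X̄ = 503910.38 / 9480.86 = 53.15 cm
Ȳ = 426638.82 / 9480.86 = 45.00 cm

X̄ = 53.15 cm, Ȳ = 45.00 cm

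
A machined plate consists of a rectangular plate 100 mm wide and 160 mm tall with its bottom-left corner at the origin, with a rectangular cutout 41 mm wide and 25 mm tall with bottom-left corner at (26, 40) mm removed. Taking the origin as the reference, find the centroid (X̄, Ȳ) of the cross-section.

plate: A = 100 × 160 = 16000.00, centroid at (50.00, 80.00).
hole: A = −(41 × 25) = -1025.00, centroid at (46.50, 52.50).
ΣA = 14975.00 mm², ΣAX̄ = 752337.50 mm³, ΣAȲ = 1226187.50 mm³.
X̄ = 752337.50/14975.00 = 50.24 mm; Ȳ = 1226187.50/14975.00 = 81.88 mm.

X̄ = 50.24 mm, Ȳ = 81.88 mm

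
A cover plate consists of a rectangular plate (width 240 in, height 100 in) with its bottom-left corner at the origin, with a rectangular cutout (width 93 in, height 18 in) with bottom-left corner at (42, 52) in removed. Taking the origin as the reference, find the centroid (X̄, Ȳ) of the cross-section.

X̄ = 122.36 in, Ȳ = 49.18 in

plate: A = 240 × 100 = 24000.00, centroid at (120.00, 50.00).
hole: A = −(93 × 18) = -1674.00, centroid at (88.50, 61.00).
ΣA = 22326.00 in², ΣAX̄ = 2731851.00 in³, ΣAȲ = 1097886.00 in³.
X̄ = 2731851.00/22326.00 = 122.36 in; Ȳ = 1097886.00/22326.00 = 49.18 in.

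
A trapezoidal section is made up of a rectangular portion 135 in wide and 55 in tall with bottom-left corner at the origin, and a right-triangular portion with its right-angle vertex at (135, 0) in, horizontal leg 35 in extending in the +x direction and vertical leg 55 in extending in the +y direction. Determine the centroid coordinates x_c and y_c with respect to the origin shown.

x_c = 76.58 in, y_c = 26.45 in

rectangular portion: A = 135 × 55 = 7425.00, centroid at (67.50, 27.50).
triangular portion: A = ½·35·55 = 962.50, centroid at (146.67, 18.33).
ΣA = 8387.50 in²
ΣAx_c = (7425.00)(67.50) + (962.50)(146.67) = 642354.17 in³
ΣAy_c = (7425.00)(27.50) + (962.50)(18.33) = 221833.33 in³
x_c = 642354.17 / 8387.50 = 76.58 in
y_c = 221833.33 / 8387.50 = 26.45 in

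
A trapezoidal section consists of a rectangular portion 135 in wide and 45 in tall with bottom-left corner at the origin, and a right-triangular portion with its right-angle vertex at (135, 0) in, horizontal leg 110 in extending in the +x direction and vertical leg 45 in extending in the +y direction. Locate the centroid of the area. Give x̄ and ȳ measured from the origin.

x̄ = 97.65 in, ȳ = 20.33 in

rectangular portion: A = 135 × 45 = 6075.00, centroid at (67.50, 22.50).
triangular portion: A = ½·110·45 = 2475.00, centroid at (171.67, 15.00).
ΣA = 8550.00 in², ΣAx̄ = 834937.50 in³, ΣAȳ = 173812.50 in³.
x̄ = 834937.50/8550.00 = 97.65 in; ȳ = 173812.50/8550.00 = 20.33 in.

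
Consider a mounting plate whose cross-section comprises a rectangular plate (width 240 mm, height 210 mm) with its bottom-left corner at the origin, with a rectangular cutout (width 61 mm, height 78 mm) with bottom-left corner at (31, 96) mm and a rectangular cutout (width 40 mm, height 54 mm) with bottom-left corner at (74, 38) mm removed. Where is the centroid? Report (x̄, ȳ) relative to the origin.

x̄ = 127.69 mm, ȳ = 103.70 mm

Part | A | x̄ᵢ | ȳᵢ | A·x̄ᵢ | A·ȳᵢ
plate | 50400.00 | 120.00 | 105.00 | 6048000.00 | 5292000.00
hole 1 | -4758.00 | 61.50 | 135.00 | -292617.00 | -642330.00
hole 2 | -2160.00 | 94.00 | 65.00 | -203040.00 | -140400.00
Σ | 43482.00 |  |  | 5552343.00 | 4509270.00
x̄ = 5552343.00 / 43482.00 = 127.69 mm
ȳ = 4509270.00 / 43482.00 = 103.70 mm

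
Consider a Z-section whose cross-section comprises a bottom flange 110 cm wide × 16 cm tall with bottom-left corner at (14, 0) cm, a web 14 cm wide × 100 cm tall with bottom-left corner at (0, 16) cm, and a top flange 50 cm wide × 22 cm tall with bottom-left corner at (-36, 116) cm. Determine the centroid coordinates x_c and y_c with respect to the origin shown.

bottom flange: A = 110 × 16 = 1760.00, centroid at (69.00, 8.00).
web: A = 14 × 100 = 1400.00, centroid at (7.00, 66.00).
top flange: A = 50 × 22 = 1100.00, centroid at (-11.00, 127.00).
ΣA = 4260.00 cm²
ΣAx_c = (1760.00)(69.00) + (1400.00)(7.00) + (1100.00)(-11.00) = 119140.00 cm³
ΣAy_c = (1760.00)(8.00) + (1400.00)(66.00) + (1100.00)(127.00) = 246180.00 cm³
x_c = 119140.00 / 4260.00 = 27.97 cm
y_c = 246180.00 / 4260.00 = 57.79 cm

x_c = 27.97 cm, y_c = 57.79 cm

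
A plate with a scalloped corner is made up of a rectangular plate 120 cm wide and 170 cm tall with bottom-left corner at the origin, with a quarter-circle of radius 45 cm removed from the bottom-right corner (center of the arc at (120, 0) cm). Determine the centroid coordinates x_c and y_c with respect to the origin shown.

x_c = 56.54 cm, y_c = 90.57 cm

plate: A = 120 × 170 = 20400.00, centroid at (60.00, 85.00).
removed quarter-circle: A = −¼π·45² = -1590.43, centroid at (100.90, 19.10).
ΣA = 18809.57 cm², ΣAx_c = 1063523.25 cm³, ΣAy_c = 1703625.00 cm³.
x_c = 1063523.25/18809.57 = 56.54 cm; y_c = 1703625.00/18809.57 = 90.57 cm.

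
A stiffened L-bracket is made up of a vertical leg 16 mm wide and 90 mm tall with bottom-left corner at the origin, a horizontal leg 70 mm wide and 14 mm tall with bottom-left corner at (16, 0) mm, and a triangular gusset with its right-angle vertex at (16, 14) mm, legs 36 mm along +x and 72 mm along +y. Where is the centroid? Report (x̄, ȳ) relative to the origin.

x̄ = 26.32 mm, ȳ = 32.54 mm

vertical leg: A = 16 × 90 = 1440.00, centroid at (8.00, 45.00).
horizontal leg: A = 70 × 14 = 980.00, centroid at (51.00, 7.00).
gusset: A = ½·36·72 = 1296.00, centroid at (28.00, 38.00).
ΣA = 3716.00 mm², ΣAx̄ = 97788.00 mm³, ΣAȳ = 120908.00 mm³.
x̄ = 97788.00/3716.00 = 26.32 mm; ȳ = 120908.00/3716.00 = 32.54 mm.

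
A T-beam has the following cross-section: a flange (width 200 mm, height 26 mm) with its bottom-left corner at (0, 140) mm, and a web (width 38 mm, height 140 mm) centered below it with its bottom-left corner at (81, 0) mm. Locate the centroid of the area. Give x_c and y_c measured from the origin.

web: A = 38 × 140 = 5320.00, centroid at (100.00, 70.00).
flange: A = 200 × 26 = 5200.00, centroid at (100.00, 153.00).
ΣA = 10520.00 mm²
ΣAx_c = (5320.00)(100.00) + (5200.00)(100.00) = 1052000.00 mm³
ΣAy_c = (5320.00)(70.00) + (5200.00)(153.00) = 1168000.00 mm³
x_c = 1052000.00 / 10520.00 = 100.00 mm
y_c = 1168000.00 / 10520.00 = 111.03 mm

x_c = 100.00 mm, y_c = 111.03 mm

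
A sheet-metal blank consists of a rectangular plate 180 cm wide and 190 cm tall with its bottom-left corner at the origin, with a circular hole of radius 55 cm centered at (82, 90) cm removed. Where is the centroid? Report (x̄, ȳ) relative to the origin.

Part | A | x̄ᵢ | ȳᵢ | A·x̄ᵢ | A·ȳᵢ
plate | 34200.00 | 90.00 | 95.00 | 3078000.00 | 3249000.00
hole | -9503.32 | 82.00 | 90.00 | -779272.06 | -855298.60
Σ | 24696.68 |  |  | 2298727.94 | 2393701.40
x̄ = 2298727.94 / 24696.68 = 93.08 cm
ȳ = 2393701.40 / 24696.68 = 96.92 cm

x̄ = 93.08 cm, ȳ = 96.92 cm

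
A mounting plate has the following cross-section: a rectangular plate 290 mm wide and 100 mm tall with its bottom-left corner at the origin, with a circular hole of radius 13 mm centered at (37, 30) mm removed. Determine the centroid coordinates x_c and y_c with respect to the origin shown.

plate: A = 290 × 100 = 29000.00, centroid at (145.00, 50.00).
hole: A = −π·13² = -530.93, centroid at (37.00, 30.00).
ΣA = 28469.07 mm², ΣAx_c = 4185355.62 mm³, ΣAy_c = 1434072.13 mm³.
x_c = 4185355.62/28469.07 = 147.01 mm; y_c = 1434072.13/28469.07 = 50.37 mm.

x_c = 147.01 mm, y_c = 50.37 mm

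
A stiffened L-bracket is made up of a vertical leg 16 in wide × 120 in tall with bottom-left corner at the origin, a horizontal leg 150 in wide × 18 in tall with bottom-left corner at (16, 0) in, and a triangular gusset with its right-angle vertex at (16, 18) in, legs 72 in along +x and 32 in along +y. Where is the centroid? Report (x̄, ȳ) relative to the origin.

x̄ = 53.21 in, ȳ = 29.89 in

Part | A | x̄ᵢ | ȳᵢ | A·x̄ᵢ | A·ȳᵢ
vertical leg | 1920.00 | 8.00 | 60.00 | 15360.00 | 115200.00
horizontal leg | 2700.00 | 91.00 | 9.00 | 245700.00 | 24300.00
gusset | 1152.00 | 40.00 | 28.67 | 46080.00 | 33024.00
Σ | 5772.00 |  |  | 307140.00 | 172524.00
x̄ = 307140.00 / 5772.00 = 53.21 in
ȳ = 172524.00 / 5772.00 = 29.89 in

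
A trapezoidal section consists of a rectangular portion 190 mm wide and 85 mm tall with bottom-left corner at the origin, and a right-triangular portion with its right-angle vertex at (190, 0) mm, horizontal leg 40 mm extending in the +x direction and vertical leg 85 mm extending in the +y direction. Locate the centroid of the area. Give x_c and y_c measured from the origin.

x_c = 105.32 mm, y_c = 41.15 mm

Part | A | x̄ᵢ | ȳᵢ | A·x̄ᵢ | A·ȳᵢ
rectangular portion | 16150.00 | 95.00 | 42.50 | 1534250.00 | 686375.00
triangular portion | 1700.00 | 203.33 | 28.33 | 345666.67 | 48166.67
Σ | 17850.00 |  |  | 1879916.67 | 734541.67
x_c = 1879916.67 / 17850.00 = 105.32 mm
y_c = 734541.67 / 17850.00 = 41.15 mm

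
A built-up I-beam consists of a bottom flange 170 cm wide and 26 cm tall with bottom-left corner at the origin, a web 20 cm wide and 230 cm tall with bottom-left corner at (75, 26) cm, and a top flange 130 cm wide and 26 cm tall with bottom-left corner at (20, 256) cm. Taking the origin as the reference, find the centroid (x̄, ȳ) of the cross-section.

x̄ = 85.00 cm, ȳ = 130.26 cm

bottom flange: A = 170 × 26 = 4420.00, centroid at (85.00, 13.00).
web: A = 20 × 230 = 4600.00, centroid at (85.00, 141.00).
top flange: A = 130 × 26 = 3380.00, centroid at (85.00, 269.00).
ΣA = 12400.00 cm²
ΣAx̄ = (4420.00)(85.00) + (4600.00)(85.00) + (3380.00)(85.00) = 1054000.00 cm³
ΣAȳ = (4420.00)(13.00) + (4600.00)(141.00) + (3380.00)(269.00) = 1615280.00 cm³
x̄ = 1054000.00 / 12400.00 = 85.00 cm
ȳ = 1615280.00 / 12400.00 = 130.26 cm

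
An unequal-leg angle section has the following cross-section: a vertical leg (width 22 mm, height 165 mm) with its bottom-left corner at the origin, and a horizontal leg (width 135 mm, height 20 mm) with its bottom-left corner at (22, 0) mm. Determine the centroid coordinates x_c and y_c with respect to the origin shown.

x_c = 44.48 mm, y_c = 51.58 mm

vertical leg: A = 22 × 165 = 3630.00, centroid at (11.00, 82.50).
horizontal leg: A = 135 × 20 = 2700.00, centroid at (89.50, 10.00).
ΣA = 6330.00 mm², ΣAx_c = 281580.00 mm³, ΣAy_c = 326475.00 mm³.
x_c = 281580.00/6330.00 = 44.48 mm; y_c = 326475.00/6330.00 = 51.58 mm.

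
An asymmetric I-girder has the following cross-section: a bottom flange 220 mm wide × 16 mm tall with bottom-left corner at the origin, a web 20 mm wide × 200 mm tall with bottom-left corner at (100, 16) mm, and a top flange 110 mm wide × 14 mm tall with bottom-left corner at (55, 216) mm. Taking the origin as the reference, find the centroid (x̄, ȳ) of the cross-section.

Part | A | x̄ᵢ | ȳᵢ | A·x̄ᵢ | A·ȳᵢ
bottom flange | 3520.00 | 110.00 | 8.00 | 387200.00 | 28160.00
web | 4000.00 | 110.00 | 116.00 | 440000.00 | 464000.00
top flange | 1540.00 | 110.00 | 223.00 | 169400.00 | 343420.00
Σ | 9060.00 |  |  | 996600.00 | 835580.00
x̄ = 996600.00 / 9060.00 = 110.00 mm
ȳ = 835580.00 / 9060.00 = 92.23 mm

x̄ = 110.00 mm, ȳ = 92.23 mm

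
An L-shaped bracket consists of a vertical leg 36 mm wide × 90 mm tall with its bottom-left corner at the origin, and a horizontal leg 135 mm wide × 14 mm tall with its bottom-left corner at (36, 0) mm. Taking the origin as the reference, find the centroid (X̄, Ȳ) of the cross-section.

vertical leg: A = 36 × 90 = 3240.00, centroid at (18.00, 45.00).
horizontal leg: A = 135 × 14 = 1890.00, centroid at (103.50, 7.00).
ΣA = 5130.00 mm²
ΣAX̄ = (3240.00)(18.00) + (1890.00)(103.50) = 253935.00 mm³
ΣAȲ = (3240.00)(45.00) + (1890.00)(7.00) = 159030.00 mm³
X̄ = 253935.00 / 5130.00 = 49.50 mm
Ȳ = 159030.00 / 5130.00 = 31.00 mm

X̄ = 49.50 mm, Ȳ = 31.00 mm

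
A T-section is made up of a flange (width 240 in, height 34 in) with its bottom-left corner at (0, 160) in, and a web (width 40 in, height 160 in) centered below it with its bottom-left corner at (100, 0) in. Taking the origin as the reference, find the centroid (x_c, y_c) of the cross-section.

x_c = 120.00 in, y_c = 134.36 in

Part | A | x̄ᵢ | ȳᵢ | A·x̄ᵢ | A·ȳᵢ
web | 6400.00 | 120.00 | 80.00 | 768000.00 | 512000.00
flange | 8160.00 | 120.00 | 177.00 | 979200.00 | 1444320.00
Σ | 14560.00 |  |  | 1747200.00 | 1956320.00
x_c = 1747200.00 / 14560.00 = 120.00 in
y_c = 1956320.00 / 14560.00 = 134.36 in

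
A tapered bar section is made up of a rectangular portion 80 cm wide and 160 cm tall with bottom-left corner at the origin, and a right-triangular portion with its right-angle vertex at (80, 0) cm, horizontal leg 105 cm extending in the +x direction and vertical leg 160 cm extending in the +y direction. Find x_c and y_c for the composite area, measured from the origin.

rectangular portion: A = 80 × 160 = 12800.00, centroid at (40.00, 80.00).
triangular portion: A = ½·105·160 = 8400.00, centroid at (115.00, 53.33).
ΣA = 21200.00 cm², ΣAx_c = 1478000.00 cm³, ΣAy_c = 1472000.00 cm³.
x_c = 1478000.00/21200.00 = 69.72 cm; y_c = 1472000.00/21200.00 = 69.43 cm.

x_c = 69.72 cm, y_c = 69.43 cm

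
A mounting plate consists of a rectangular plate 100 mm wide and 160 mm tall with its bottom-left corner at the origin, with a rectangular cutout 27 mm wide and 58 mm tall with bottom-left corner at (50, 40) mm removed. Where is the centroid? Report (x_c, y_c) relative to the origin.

x_c = 48.54 mm, y_c = 81.19 mm

Part | A | x̄ᵢ | ȳᵢ | A·x̄ᵢ | A·ȳᵢ
plate | 16000.00 | 50.00 | 80.00 | 800000.00 | 1280000.00
hole | -1566.00 | 63.50 | 69.00 | -99441.00 | -108054.00
Σ | 14434.00 |  |  | 700559.00 | 1171946.00
x_c = 700559.00 / 14434.00 = 48.54 mm
y_c = 1171946.00 / 14434.00 = 81.19 mm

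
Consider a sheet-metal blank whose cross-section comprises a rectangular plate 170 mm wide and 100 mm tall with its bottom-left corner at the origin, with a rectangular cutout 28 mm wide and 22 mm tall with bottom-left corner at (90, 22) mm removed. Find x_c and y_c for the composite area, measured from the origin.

plate: A = 170 × 100 = 17000.00, centroid at (85.00, 50.00).
hole: A = −(28 × 22) = -616.00, centroid at (104.00, 33.00).
ΣA = 16384.00 mm²
ΣAx_c = (17000.00)(85.00) + (-616.00)(104.00) = 1380936.00 mm³
ΣAy_c = (17000.00)(50.00) + (-616.00)(33.00) = 829672.00 mm³
x_c = 1380936.00 / 16384.00 = 84.29 mm
y_c = 829672.00 / 16384.00 = 50.64 mm

x_c = 84.29 mm, y_c = 50.64 mm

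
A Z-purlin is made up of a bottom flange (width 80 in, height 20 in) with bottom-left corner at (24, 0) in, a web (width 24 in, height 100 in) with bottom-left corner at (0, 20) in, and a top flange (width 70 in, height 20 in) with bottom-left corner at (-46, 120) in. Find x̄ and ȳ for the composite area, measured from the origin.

x̄ = 21.44 in, ȳ = 67.78 in

Part | A | x̄ᵢ | ȳᵢ | A·x̄ᵢ | A·ȳᵢ
bottom flange | 1600.00 | 64.00 | 10.00 | 102400.00 | 16000.00
web | 2400.00 | 12.00 | 70.00 | 28800.00 | 168000.00
top flange | 1400.00 | -11.00 | 130.00 | -15400.00 | 182000.00
Σ | 5400.00 |  |  | 115800.00 | 366000.00
x̄ = 115800.00 / 5400.00 = 21.44 in
ȳ = 366000.00 / 5400.00 = 67.78 in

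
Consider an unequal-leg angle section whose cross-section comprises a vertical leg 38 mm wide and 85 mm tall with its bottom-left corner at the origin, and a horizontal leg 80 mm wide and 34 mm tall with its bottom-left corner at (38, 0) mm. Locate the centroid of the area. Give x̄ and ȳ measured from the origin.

x̄ = 45.97 mm, ȳ = 30.84 mm

Part | A | x̄ᵢ | ȳᵢ | A·x̄ᵢ | A·ȳᵢ
vertical leg | 3230.00 | 19.00 | 42.50 | 61370.00 | 137275.00
horizontal leg | 2720.00 | 78.00 | 17.00 | 212160.00 | 46240.00
Σ | 5950.00 |  |  | 273530.00 | 183515.00
x̄ = 273530.00 / 5950.00 = 45.97 mm
ȳ = 183515.00 / 5950.00 = 30.84 mm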